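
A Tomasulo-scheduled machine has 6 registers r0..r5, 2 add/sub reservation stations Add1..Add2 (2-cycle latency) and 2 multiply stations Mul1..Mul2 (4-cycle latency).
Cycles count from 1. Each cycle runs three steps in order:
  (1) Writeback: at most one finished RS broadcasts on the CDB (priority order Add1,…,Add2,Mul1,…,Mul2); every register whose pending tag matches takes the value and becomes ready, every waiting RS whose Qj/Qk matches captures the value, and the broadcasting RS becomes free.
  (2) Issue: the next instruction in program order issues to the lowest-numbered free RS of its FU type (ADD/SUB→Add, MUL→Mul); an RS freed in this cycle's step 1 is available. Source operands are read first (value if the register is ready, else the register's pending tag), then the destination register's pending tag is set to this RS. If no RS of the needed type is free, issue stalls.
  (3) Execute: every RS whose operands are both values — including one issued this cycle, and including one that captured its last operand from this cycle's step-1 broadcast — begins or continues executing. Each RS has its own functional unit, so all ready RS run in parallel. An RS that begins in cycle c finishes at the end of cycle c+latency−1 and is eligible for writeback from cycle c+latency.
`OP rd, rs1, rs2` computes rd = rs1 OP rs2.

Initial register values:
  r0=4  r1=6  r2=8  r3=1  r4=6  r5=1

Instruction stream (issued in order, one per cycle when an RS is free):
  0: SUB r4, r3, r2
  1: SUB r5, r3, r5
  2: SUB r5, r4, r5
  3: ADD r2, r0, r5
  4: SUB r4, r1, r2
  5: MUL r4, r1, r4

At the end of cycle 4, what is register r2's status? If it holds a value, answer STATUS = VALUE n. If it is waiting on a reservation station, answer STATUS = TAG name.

cycle 1: issue SUB r4<-Add1 // r0:4,r1:6,r2:8,r3:1,r4:Add1,r5:1
cycle 2: issue SUB r5<-Add2 // r0:4,r1:6,r2:8,r3:1,r4:Add1,r5:Add2
cycle 3: CDB Add1=-7; issue SUB r5<-Add1 // r0:4,r1:6,r2:8,r3:1,r4:-7,r5:Add1
cycle 4: CDB Add2=0; issue ADD r2<-Add2 // r0:4,r1:6,r2:Add2,r3:1,r4:-7,r5:Add1

STATUS = TAG Add2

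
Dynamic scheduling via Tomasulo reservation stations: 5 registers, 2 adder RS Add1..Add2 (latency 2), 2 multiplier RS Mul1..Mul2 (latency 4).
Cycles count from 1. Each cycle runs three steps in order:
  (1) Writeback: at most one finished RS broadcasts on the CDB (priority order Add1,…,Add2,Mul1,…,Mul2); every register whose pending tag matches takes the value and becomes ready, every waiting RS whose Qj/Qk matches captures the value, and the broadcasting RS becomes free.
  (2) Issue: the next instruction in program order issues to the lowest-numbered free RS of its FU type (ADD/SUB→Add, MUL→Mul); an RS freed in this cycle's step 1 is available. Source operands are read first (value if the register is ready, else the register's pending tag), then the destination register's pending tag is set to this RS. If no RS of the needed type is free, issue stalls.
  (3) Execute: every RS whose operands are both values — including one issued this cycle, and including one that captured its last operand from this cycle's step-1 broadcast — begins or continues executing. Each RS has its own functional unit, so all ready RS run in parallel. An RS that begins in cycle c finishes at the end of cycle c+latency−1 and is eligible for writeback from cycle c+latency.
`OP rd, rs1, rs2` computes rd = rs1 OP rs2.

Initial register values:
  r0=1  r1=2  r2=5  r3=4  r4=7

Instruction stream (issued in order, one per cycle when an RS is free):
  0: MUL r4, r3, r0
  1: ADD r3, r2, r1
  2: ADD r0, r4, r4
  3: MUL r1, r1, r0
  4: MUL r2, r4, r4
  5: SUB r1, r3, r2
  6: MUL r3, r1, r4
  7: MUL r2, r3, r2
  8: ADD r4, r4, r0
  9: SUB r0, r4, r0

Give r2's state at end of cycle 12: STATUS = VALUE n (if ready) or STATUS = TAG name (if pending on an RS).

  c1: issue MUL r4<-Mul1  regs: r0:1,r1:2,r2:5,r3:4,r4:Mul1
  c2: issue ADD r3<-Add1  regs: r0:1,r1:2,r2:5,r3:Add1,r4:Mul1
  c3: issue ADD r0<-Add2  regs: r0:Add2,r1:2,r2:5,r3:Add1,r4:Mul1
  c4: CDB Add1=7; issue MUL r1<-Mul2  regs: r0:Add2,r1:Mul2,r2:5,r3:7,r4:Mul1
  c5: CDB Mul1=4; issue MUL r2<-Mul1  regs: r0:Add2,r1:Mul2,r2:Mul1,r3:7,r4:4
  c6: issue SUB r1<-Add1  regs: r0:Add2,r1:Add1,r2:Mul1,r3:7,r4:4
  c7: CDB Add2=8; stall  regs: r0:8,r1:Add1,r2:Mul1,r3:7,r4:4
  c8: stall  regs: r0:8,r1:Add1,r2:Mul1,r3:7,r4:4
  c9: CDB Mul1=16; issue MUL r3<-Mul1  regs: r0:8,r1:Add1,r2:16,r3:Mul1,r4:4
  c10: stall  regs: r0:8,r1:Add1,r2:16,r3:Mul1,r4:4
  c11: CDB Add1=-9; stall  regs: r0:8,r1:-9,r2:16,r3:Mul1,r4:4
  c12: CDB Mul2=16; issue MUL r2<-Mul2  regs: r0:8,r1:-9,r2:Mul2,r3:Mul1,r4:4

STATUS = TAG Mul2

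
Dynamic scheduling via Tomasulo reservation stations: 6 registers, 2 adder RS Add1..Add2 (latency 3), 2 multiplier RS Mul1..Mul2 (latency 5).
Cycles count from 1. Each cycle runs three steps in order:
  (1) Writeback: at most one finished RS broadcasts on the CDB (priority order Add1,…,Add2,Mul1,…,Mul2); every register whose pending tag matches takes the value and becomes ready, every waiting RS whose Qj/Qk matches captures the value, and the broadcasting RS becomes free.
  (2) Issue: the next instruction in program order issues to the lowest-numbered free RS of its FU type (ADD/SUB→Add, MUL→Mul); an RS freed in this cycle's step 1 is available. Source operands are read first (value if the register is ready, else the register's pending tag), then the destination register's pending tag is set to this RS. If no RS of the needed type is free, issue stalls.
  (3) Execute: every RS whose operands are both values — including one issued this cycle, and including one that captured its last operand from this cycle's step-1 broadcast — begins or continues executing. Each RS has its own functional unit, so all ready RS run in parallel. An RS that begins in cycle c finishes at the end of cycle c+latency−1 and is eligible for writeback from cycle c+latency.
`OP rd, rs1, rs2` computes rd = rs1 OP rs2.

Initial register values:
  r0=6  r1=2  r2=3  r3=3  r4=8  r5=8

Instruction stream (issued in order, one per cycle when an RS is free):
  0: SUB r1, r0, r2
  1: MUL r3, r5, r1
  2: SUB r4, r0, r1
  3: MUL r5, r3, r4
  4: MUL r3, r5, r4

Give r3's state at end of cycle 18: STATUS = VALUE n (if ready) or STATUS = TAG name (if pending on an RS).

cycle 1: issue SUB r1<-Add1 // r0:6,r1:Add1,r2:3,r3:3,r4:8,r5:8
cycle 2: issue MUL r3<-Mul1 // r0:6,r1:Add1,r2:3,r3:Mul1,r4:8,r5:8
cycle 3: issue SUB r4<-Add2 // r0:6,r1:Add1,r2:3,r3:Mul1,r4:Add2,r5:8
cycle 4: CDB Add1=3; issue MUL r5<-Mul2 // r0:6,r1:3,r2:3,r3:Mul1,r4:Add2,r5:Mul2
cycle 5: stall // r0:6,r1:3,r2:3,r3:Mul1,r4:Add2,r5:Mul2
cycle 6: stall // r0:6,r1:3,r2:3,r3:Mul1,r4:Add2,r5:Mul2
cycle 7: CDB Add2=3; stall // r0:6,r1:3,r2:3,r3:Mul1,r4:3,r5:Mul2
cycle 8: stall // r0:6,r1:3,r2:3,r3:Mul1,r4:3,r5:Mul2
cycle 9: CDB Mul1=24; issue MUL r3<-Mul1 // r0:6,r1:3,r2:3,r3:Mul1,r4:3,r5:Mul2
cycle 10: - // r0:6,r1:3,r2:3,r3:Mul1,r4:3,r5:Mul2
cycle 11: - // r0:6,r1:3,r2:3,r3:Mul1,r4:3,r5:Mul2
cycle 12: - // r0:6,r1:3,r2:3,r3:Mul1,r4:3,r5:Mul2
cycle 13: - // r0:6,r1:3,r2:3,r3:Mul1,r4:3,r5:Mul2
cycle 14: CDB Mul2=72 // r0:6,r1:3,r2:3,r3:Mul1,r4:3,r5:72
cycle 15: - // r0:6,r1:3,r2:3,r3:Mul1,r4:3,r5:72
cycle 16: - // r0:6,r1:3,r2:3,r3:Mul1,r4:3,r5:72
cycle 17: - // r0:6,r1:3,r2:3,r3:Mul1,r4:3,r5:72
cycle 18: - // r0:6,r1:3,r2:3,r3:Mul1,r4:3,r5:72

STATUS = TAG Mul1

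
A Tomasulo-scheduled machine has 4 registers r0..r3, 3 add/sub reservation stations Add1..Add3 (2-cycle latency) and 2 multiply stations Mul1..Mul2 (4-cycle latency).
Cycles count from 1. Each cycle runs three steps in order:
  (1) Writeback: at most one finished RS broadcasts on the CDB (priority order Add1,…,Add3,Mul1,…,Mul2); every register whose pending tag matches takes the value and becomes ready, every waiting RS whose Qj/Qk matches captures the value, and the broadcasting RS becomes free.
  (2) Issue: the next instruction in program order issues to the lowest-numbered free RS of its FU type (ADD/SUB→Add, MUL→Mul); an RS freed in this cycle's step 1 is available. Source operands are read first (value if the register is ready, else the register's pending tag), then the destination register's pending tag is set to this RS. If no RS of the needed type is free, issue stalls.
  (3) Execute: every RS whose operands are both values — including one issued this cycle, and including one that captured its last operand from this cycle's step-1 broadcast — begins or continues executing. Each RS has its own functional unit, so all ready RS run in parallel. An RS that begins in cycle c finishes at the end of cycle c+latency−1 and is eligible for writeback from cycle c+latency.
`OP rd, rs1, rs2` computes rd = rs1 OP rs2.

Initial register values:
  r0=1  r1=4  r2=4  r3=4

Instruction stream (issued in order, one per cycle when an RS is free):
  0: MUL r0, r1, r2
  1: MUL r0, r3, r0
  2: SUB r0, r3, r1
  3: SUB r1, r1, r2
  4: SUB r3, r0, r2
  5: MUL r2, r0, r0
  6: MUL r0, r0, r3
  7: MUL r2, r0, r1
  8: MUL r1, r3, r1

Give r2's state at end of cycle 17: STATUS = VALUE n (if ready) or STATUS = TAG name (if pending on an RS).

cycle 1: issue MUL r0<-Mul1 // r0:Mul1,r1:4,r2:4,r3:4
cycle 2: issue MUL r0<-Mul2 // r0:Mul2,r1:4,r2:4,r3:4
cycle 3: issue SUB r0<-Add1 // r0:Add1,r1:4,r2:4,r3:4
cycle 4: issue SUB r1<-Add2 // r0:Add1,r1:Add2,r2:4,r3:4
cycle 5: CDB Add1=0; issue SUB r3<-Add1 // r0:0,r1:Add2,r2:4,r3:Add1
cycle 6: CDB Add2=0; stall // r0:0,r1:0,r2:4,r3:Add1
cycle 7: CDB Add1=-4; stall // r0:0,r1:0,r2:4,r3:-4
cycle 8: CDB Mul1=16; issue MUL r2<-Mul1 // r0:0,r1:0,r2:Mul1,r3:-4
cycle 9: stall // r0:0,r1:0,r2:Mul1,r3:-4
cycle 10: stall // r0:0,r1:0,r2:Mul1,r3:-4
cycle 11: stall // r0:0,r1:0,r2:Mul1,r3:-4
cycle 12: CDB Mul1=0; issue MUL r0<-Mul1 // r0:Mul1,r1:0,r2:0,r3:-4
cycle 13: CDB Mul2=64; issue MUL r2<-Mul2 // r0:Mul1,r1:0,r2:Mul2,r3:-4
cycle 14: stall // r0:Mul1,r1:0,r2:Mul2,r3:-4
cycle 15: stall // r0:Mul1,r1:0,r2:Mul2,r3:-4
cycle 16: CDB Mul1=0; issue MUL r1<-Mul1 // r0:0,r1:Mul1,r2:Mul2,r3:-4
cycle 17: - // r0:0,r1:Mul1,r2:Mul2,r3:-4

STATUS = TAG Mul2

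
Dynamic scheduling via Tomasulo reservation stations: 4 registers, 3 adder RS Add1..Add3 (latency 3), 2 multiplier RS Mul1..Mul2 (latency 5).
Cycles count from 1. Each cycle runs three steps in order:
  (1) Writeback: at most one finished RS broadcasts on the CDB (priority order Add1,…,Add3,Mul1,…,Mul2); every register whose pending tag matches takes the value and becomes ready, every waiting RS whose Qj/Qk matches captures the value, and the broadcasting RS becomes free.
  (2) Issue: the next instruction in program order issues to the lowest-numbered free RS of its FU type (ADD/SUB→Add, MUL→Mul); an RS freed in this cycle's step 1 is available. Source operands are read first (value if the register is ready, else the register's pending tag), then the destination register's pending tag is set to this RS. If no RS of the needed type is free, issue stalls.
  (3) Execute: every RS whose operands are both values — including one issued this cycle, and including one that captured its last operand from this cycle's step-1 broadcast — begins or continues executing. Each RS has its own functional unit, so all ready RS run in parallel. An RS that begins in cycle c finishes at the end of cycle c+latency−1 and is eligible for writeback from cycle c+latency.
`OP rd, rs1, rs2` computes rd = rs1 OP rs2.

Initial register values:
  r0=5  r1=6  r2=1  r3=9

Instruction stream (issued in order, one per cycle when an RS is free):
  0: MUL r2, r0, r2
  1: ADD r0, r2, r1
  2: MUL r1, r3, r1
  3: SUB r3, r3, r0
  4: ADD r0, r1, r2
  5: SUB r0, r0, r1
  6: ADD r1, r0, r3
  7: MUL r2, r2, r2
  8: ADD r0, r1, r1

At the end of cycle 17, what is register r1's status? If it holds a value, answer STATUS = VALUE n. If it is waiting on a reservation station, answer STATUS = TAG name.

STATUS = VALUE 3

  c1: issue MUL r2<-Mul1  regs: r0:5,r1:6,r2:Mul1,r3:9
  c2: issue ADD r0<-Add1  regs: r0:Add1,r1:6,r2:Mul1,r3:9
  c3: issue MUL r1<-Mul2  regs: r0:Add1,r1:Mul2,r2:Mul1,r3:9
  c4: issue SUB r3<-Add2  regs: r0:Add1,r1:Mul2,r2:Mul1,r3:Add2
  c5: issue ADD r0<-Add3  regs: r0:Add3,r1:Mul2,r2:Mul1,r3:Add2
  c6: CDB Mul1=5; stall  regs: r0:Add3,r1:Mul2,r2:5,r3:Add2
  c7: stall  regs: r0:Add3,r1:Mul2,r2:5,r3:Add2
  c8: CDB Mul2=54; stall  regs: r0:Add3,r1:54,r2:5,r3:Add2
  c9: CDB Add1=11; issue SUB r0<-Add1  regs: r0:Add1,r1:54,r2:5,r3:Add2
  c10: stall  regs: r0:Add1,r1:54,r2:5,r3:Add2
  c11: CDB Add3=59; issue ADD r1<-Add3  regs: r0:Add1,r1:Add3,r2:5,r3:Add2
  c12: CDB Add2=-2; issue MUL r2<-Mul1  regs: r0:Add1,r1:Add3,r2:Mul1,r3:-2
  c13: issue ADD r0<-Add2  regs: r0:Add2,r1:Add3,r2:Mul1,r3:-2
  c14: CDB Add1=5  regs: r0:Add2,r1:Add3,r2:Mul1,r3:-2
  c15: -  regs: r0:Add2,r1:Add3,r2:Mul1,r3:-2
  c16: -  regs: r0:Add2,r1:Add3,r2:Mul1,r3:-2
  c17: CDB Add3=3  regs: r0:Add2,r1:3,r2:Mul1,r3:-2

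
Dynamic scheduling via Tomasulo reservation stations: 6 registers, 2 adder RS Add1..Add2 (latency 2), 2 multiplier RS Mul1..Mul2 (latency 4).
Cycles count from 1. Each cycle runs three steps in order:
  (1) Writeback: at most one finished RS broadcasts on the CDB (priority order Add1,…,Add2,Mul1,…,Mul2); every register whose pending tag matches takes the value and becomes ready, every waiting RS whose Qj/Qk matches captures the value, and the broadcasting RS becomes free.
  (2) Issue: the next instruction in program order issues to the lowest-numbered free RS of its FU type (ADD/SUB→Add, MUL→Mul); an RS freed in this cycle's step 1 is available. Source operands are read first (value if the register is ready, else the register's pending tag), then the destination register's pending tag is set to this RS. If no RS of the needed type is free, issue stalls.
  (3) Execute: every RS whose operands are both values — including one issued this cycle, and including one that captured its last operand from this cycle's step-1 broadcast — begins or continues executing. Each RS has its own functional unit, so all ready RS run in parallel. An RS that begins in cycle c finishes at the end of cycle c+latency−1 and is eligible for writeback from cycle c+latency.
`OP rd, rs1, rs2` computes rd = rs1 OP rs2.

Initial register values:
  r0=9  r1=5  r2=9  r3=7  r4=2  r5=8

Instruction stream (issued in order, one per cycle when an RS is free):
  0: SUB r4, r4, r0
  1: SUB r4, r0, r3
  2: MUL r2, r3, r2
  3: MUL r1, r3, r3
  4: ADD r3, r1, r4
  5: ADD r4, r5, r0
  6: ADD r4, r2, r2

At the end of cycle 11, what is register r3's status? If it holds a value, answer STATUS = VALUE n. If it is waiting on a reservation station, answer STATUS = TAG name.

STATUS = VALUE 51

c1: issue SUB r4<-Add1 | r0:9,r1:5,r2:9,r3:7,r4:Add1,r5:8
c2: issue SUB r4<-Add2 | r0:9,r1:5,r2:9,r3:7,r4:Add2,r5:8
c3: CDB Add1=-7; issue MUL r2<-Mul1 | r0:9,r1:5,r2:Mul1,r3:7,r4:Add2,r5:8
c4: CDB Add2=2; issue MUL r1<-Mul2 | r0:9,r1:Mul2,r2:Mul1,r3:7,r4:2,r5:8
c5: issue ADD r3<-Add1 | r0:9,r1:Mul2,r2:Mul1,r3:Add1,r4:2,r5:8
c6: issue ADD r4<-Add2 | r0:9,r1:Mul2,r2:Mul1,r3:Add1,r4:Add2,r5:8
c7: CDB Mul1=63; stall | r0:9,r1:Mul2,r2:63,r3:Add1,r4:Add2,r5:8
c8: CDB Add2=17; issue ADD r4<-Add2 | r0:9,r1:Mul2,r2:63,r3:Add1,r4:Add2,r5:8
c9: CDB Mul2=49 | r0:9,r1:49,r2:63,r3:Add1,r4:Add2,r5:8
c10: CDB Add2=126 | r0:9,r1:49,r2:63,r3:Add1,r4:126,r5:8
c11: CDB Add1=51 | r0:9,r1:49,r2:63,r3:51,r4:126,r5:8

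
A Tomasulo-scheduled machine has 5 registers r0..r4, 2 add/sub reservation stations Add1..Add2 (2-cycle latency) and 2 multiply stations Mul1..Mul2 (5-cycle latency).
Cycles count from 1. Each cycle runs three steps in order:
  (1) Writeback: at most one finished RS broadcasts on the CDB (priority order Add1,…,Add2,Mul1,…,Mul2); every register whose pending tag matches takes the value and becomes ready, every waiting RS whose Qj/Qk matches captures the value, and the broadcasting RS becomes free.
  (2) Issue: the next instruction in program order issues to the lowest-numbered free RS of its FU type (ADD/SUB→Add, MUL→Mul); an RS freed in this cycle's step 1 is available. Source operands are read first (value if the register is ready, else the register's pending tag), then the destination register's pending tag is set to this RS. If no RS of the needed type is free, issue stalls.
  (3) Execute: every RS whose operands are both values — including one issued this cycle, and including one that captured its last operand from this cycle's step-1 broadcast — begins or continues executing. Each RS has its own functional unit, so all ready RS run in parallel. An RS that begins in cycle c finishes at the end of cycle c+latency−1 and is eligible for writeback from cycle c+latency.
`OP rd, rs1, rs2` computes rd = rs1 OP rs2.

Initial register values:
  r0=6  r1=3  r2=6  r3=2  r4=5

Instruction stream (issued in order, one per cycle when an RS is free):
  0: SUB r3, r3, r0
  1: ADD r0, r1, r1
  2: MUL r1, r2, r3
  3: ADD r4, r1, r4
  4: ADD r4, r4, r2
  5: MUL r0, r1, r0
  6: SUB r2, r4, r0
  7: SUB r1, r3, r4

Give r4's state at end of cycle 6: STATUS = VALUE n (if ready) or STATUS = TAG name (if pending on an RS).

c1: issue SUB r3<-Add1 | r0:6,r1:3,r2:6,r3:Add1,r4:5
c2: issue ADD r0<-Add2 | r0:Add2,r1:3,r2:6,r3:Add1,r4:5
c3: CDB Add1=-4; issue MUL r1<-Mul1 | r0:Add2,r1:Mul1,r2:6,r3:-4,r4:5
c4: CDB Add2=6; issue ADD r4<-Add1 | r0:6,r1:Mul1,r2:6,r3:-4,r4:Add1
c5: issue ADD r4<-Add2 | r0:6,r1:Mul1,r2:6,r3:-4,r4:Add2
c6: issue MUL r0<-Mul2 | r0:Mul2,r1:Mul1,r2:6,r3:-4,r4:Add2

STATUS = TAG Add2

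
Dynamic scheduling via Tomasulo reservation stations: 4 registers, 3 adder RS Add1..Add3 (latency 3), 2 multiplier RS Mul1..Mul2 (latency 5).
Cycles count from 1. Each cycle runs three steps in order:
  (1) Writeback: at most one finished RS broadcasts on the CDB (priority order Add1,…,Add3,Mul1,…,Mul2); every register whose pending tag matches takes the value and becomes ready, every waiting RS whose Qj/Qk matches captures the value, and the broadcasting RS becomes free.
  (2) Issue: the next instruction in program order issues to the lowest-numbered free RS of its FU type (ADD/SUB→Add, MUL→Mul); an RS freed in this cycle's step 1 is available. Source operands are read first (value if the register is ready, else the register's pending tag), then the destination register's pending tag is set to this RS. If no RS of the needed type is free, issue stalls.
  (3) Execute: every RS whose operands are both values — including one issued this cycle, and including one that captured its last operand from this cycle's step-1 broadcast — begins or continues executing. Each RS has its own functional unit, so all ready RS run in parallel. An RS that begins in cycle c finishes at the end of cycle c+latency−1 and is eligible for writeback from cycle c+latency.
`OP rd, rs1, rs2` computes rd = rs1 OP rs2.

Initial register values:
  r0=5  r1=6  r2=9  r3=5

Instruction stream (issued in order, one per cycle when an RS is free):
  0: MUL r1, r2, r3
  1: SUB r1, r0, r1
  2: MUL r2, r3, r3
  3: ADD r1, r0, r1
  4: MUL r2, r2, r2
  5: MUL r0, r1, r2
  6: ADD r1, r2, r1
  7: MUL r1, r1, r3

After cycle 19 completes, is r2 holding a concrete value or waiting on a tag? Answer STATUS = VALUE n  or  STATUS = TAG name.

STATUS = VALUE 625

cycle 1: issue MUL r1<-Mul1 // r0:5,r1:Mul1,r2:9,r3:5
cycle 2: issue SUB r1<-Add1 // r0:5,r1:Add1,r2:9,r3:5
cycle 3: issue MUL r2<-Mul2 // r0:5,r1:Add1,r2:Mul2,r3:5
cycle 4: issue ADD r1<-Add2 // r0:5,r1:Add2,r2:Mul2,r3:5
cycle 5: stall // r0:5,r1:Add2,r2:Mul2,r3:5
cycle 6: CDB Mul1=45; issue MUL r2<-Mul1 // r0:5,r1:Add2,r2:Mul1,r3:5
cycle 7: stall // r0:5,r1:Add2,r2:Mul1,r3:5
cycle 8: CDB Mul2=25; issue MUL r0<-Mul2 // r0:Mul2,r1:Add2,r2:Mul1,r3:5
cycle 9: CDB Add1=-40; issue ADD r1<-Add1 // r0:Mul2,r1:Add1,r2:Mul1,r3:5
cycle 10: stall // r0:Mul2,r1:Add1,r2:Mul1,r3:5
cycle 11: stall // r0:Mul2,r1:Add1,r2:Mul1,r3:5
cycle 12: CDB Add2=-35; stall // r0:Mul2,r1:Add1,r2:Mul1,r3:5
cycle 13: CDB Mul1=625; issue MUL r1<-Mul1 // r0:Mul2,r1:Mul1,r2:625,r3:5
cycle 14: - // r0:Mul2,r1:Mul1,r2:625,r3:5
cycle 15: - // r0:Mul2,r1:Mul1,r2:625,r3:5
cycle 16: CDB Add1=590 // r0:Mul2,r1:Mul1,r2:625,r3:5
cycle 17: - // r0:Mul2,r1:Mul1,r2:625,r3:5
cycle 18: CDB Mul2=-21875 // r0:-21875,r1:Mul1,r2:625,r3:5
cycle 19: - // r0:-21875,r1:Mul1,r2:625,r3:5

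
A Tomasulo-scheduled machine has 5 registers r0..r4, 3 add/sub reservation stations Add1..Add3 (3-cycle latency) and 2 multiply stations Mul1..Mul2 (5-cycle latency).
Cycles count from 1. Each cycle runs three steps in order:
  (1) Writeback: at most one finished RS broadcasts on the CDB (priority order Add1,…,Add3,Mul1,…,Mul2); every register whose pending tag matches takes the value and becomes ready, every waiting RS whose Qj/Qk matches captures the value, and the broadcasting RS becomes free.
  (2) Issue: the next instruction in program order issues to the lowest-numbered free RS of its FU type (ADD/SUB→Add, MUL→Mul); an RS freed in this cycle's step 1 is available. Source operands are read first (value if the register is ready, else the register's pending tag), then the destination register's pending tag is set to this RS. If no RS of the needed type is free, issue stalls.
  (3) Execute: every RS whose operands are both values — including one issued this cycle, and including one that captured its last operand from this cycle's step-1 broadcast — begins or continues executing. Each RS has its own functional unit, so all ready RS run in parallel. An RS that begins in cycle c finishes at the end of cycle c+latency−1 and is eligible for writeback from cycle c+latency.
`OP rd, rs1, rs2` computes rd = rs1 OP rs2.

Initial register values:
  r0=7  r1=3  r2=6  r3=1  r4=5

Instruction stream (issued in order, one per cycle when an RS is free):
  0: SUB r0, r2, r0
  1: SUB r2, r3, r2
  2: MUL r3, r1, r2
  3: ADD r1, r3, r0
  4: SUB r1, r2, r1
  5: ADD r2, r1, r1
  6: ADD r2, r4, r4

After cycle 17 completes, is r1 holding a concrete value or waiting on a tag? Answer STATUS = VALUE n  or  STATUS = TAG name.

cycle 1: issue SUB r0<-Add1 // r0:Add1,r1:3,r2:6,r3:1,r4:5
cycle 2: issue SUB r2<-Add2 // r0:Add1,r1:3,r2:Add2,r3:1,r4:5
cycle 3: issue MUL r3<-Mul1 // r0:Add1,r1:3,r2:Add2,r3:Mul1,r4:5
cycle 4: CDB Add1=-1; issue ADD r1<-Add1 // r0:-1,r1:Add1,r2:Add2,r3:Mul1,r4:5
cycle 5: CDB Add2=-5; issue SUB r1<-Add2 // r0:-1,r1:Add2,r2:-5,r3:Mul1,r4:5
cycle 6: issue ADD r2<-Add3 // r0:-1,r1:Add2,r2:Add3,r3:Mul1,r4:5
cycle 7: stall // r0:-1,r1:Add2,r2:Add3,r3:Mul1,r4:5
cycle 8: stall // r0:-1,r1:Add2,r2:Add3,r3:Mul1,r4:5
cycle 9: stall // r0:-1,r1:Add2,r2:Add3,r3:Mul1,r4:5
cycle 10: CDB Mul1=-15; stall // r0:-1,r1:Add2,r2:Add3,r3:-15,r4:5
cycle 11: stall // r0:-1,r1:Add2,r2:Add3,r3:-15,r4:5
cycle 12: stall // r0:-1,r1:Add2,r2:Add3,r3:-15,r4:5
cycle 13: CDB Add1=-16; issue ADD r2<-Add1 // r0:-1,r1:Add2,r2:Add1,r3:-15,r4:5
cycle 14: - // r0:-1,r1:Add2,r2:Add1,r3:-15,r4:5
cycle 15: - // r0:-1,r1:Add2,r2:Add1,r3:-15,r4:5
cycle 16: CDB Add1=10 // r0:-1,r1:Add2,r2:10,r3:-15,r4:5
cycle 17: CDB Add2=11 // r0:-1,r1:11,r2:10,r3:-15,r4:5

STATUS = VALUE 11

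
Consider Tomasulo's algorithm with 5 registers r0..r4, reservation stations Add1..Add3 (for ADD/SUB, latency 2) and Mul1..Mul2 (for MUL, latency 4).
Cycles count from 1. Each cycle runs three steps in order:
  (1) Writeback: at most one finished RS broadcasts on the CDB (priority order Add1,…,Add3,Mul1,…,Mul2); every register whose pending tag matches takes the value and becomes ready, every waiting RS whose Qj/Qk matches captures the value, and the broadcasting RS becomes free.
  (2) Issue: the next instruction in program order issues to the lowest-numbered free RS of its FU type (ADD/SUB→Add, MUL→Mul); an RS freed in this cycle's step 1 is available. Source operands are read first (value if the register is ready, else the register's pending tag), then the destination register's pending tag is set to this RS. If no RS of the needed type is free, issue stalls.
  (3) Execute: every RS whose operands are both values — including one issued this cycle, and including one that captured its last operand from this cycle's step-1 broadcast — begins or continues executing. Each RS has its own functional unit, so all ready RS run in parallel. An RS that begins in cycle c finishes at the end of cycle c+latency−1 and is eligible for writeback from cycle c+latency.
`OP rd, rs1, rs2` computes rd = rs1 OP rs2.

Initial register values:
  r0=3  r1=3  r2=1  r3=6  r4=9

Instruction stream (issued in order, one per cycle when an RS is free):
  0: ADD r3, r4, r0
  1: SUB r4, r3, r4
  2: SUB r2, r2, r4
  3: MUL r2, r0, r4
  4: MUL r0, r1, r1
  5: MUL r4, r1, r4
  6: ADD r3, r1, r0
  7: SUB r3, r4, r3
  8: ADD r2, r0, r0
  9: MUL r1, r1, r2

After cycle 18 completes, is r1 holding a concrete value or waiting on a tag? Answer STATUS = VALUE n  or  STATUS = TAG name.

STATUS = VALUE 54

  c1: issue ADD r3<-Add1  regs: r0:3,r1:3,r2:1,r3:Add1,r4:9
  c2: issue SUB r4<-Add2  regs: r0:3,r1:3,r2:1,r3:Add1,r4:Add2
  c3: CDB Add1=12; issue SUB r2<-Add1  regs: r0:3,r1:3,r2:Add1,r3:12,r4:Add2
  c4: issue MUL r2<-Mul1  regs: r0:3,r1:3,r2:Mul1,r3:12,r4:Add2
  c5: CDB Add2=3; issue MUL r0<-Mul2  regs: r0:Mul2,r1:3,r2:Mul1,r3:12,r4:3
  c6: stall  regs: r0:Mul2,r1:3,r2:Mul1,r3:12,r4:3
  c7: CDB Add1=-2; stall  regs: r0:Mul2,r1:3,r2:Mul1,r3:12,r4:3
  c8: stall  regs: r0:Mul2,r1:3,r2:Mul1,r3:12,r4:3
  c9: CDB Mul1=9; issue MUL r4<-Mul1  regs: r0:Mul2,r1:3,r2:9,r3:12,r4:Mul1
  c10: CDB Mul2=9; issue ADD r3<-Add1  regs: r0:9,r1:3,r2:9,r3:Add1,r4:Mul1
  c11: issue SUB r3<-Add2  regs: r0:9,r1:3,r2:9,r3:Add2,r4:Mul1
  c12: CDB Add1=12; issue ADD r2<-Add1  regs: r0:9,r1:3,r2:Add1,r3:Add2,r4:Mul1
  c13: CDB Mul1=9; issue MUL r1<-Mul1  regs: r0:9,r1:Mul1,r2:Add1,r3:Add2,r4:9
  c14: CDB Add1=18  regs: r0:9,r1:Mul1,r2:18,r3:Add2,r4:9
  c15: CDB Add2=-3  regs: r0:9,r1:Mul1,r2:18,r3:-3,r4:9
  c16: -  regs: r0:9,r1:Mul1,r2:18,r3:-3,r4:9
  c17: -  regs: r0:9,r1:Mul1,r2:18,r3:-3,r4:9
  c18: CDB Mul1=54  regs: r0:9,r1:54,r2:18,r3:-3,r4:9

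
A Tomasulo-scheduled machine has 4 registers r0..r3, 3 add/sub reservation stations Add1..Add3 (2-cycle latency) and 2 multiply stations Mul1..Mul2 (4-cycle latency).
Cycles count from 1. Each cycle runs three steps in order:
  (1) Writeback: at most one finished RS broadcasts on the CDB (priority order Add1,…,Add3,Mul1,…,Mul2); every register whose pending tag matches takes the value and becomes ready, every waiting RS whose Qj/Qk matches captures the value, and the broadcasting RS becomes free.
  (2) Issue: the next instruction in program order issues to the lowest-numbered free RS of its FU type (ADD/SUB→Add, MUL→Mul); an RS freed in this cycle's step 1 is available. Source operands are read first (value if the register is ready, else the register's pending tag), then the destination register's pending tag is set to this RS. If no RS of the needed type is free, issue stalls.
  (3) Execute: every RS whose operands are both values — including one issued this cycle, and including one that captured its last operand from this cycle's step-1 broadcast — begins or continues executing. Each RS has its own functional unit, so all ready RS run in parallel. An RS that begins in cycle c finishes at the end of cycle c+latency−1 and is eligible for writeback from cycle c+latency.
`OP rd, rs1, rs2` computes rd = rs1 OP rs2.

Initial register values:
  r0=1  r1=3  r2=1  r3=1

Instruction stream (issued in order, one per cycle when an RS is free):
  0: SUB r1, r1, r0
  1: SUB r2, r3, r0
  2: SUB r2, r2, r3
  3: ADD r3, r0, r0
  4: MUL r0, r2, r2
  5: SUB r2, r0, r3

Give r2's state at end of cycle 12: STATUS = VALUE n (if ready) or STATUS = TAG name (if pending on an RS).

c1: issue SUB r1<-Add1 | r0:1,r1:Add1,r2:1,r3:1
c2: issue SUB r2<-Add2 | r0:1,r1:Add1,r2:Add2,r3:1
c3: CDB Add1=2; issue SUB r2<-Add1 | r0:1,r1:2,r2:Add1,r3:1
c4: CDB Add2=0; issue ADD r3<-Add2 | r0:1,r1:2,r2:Add1,r3:Add2
c5: issue MUL r0<-Mul1 | r0:Mul1,r1:2,r2:Add1,r3:Add2
c6: CDB Add1=-1; issue SUB r2<-Add1 | r0:Mul1,r1:2,r2:Add1,r3:Add2
c7: CDB Add2=2 | r0:Mul1,r1:2,r2:Add1,r3:2
c8: - | r0:Mul1,r1:2,r2:Add1,r3:2
c9: - | r0:Mul1,r1:2,r2:Add1,r3:2
c10: CDB Mul1=1 | r0:1,r1:2,r2:Add1,r3:2
c11: - | r0:1,r1:2,r2:Add1,r3:2
c12: CDB Add1=-1 | r0:1,r1:2,r2:-1,r3:2

STATUS = VALUE -1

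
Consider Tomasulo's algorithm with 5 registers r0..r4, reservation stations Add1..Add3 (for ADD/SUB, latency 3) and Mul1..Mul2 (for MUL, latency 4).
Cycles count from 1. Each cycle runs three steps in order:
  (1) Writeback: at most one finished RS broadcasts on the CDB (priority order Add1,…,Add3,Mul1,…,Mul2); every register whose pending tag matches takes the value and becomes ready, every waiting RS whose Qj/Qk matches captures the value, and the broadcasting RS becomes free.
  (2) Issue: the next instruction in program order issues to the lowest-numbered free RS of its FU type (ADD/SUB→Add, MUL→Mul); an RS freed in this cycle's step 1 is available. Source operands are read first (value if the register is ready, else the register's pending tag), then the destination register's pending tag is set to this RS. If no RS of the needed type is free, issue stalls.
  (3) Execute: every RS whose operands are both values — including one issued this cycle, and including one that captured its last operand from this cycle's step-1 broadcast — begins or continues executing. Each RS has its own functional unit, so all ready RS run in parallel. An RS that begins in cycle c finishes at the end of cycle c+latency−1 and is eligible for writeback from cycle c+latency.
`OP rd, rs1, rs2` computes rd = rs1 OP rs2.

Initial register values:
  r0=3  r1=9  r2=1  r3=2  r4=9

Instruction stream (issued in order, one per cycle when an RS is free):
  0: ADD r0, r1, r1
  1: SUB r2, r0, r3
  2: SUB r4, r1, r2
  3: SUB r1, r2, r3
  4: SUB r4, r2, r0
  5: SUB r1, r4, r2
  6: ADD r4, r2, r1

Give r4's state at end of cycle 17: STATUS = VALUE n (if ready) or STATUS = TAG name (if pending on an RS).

STATUS = VALUE -2

cycle 1: issue ADD r0<-Add1 // r0:Add1,r1:9,r2:1,r3:2,r4:9
cycle 2: issue SUB r2<-Add2 // r0:Add1,r1:9,r2:Add2,r3:2,r4:9
cycle 3: issue SUB r4<-Add3 // r0:Add1,r1:9,r2:Add2,r3:2,r4:Add3
cycle 4: CDB Add1=18; issue SUB r1<-Add1 // r0:18,r1:Add1,r2:Add2,r3:2,r4:Add3
cycle 5: stall // r0:18,r1:Add1,r2:Add2,r3:2,r4:Add3
cycle 6: stall // r0:18,r1:Add1,r2:Add2,r3:2,r4:Add3
cycle 7: CDB Add2=16; issue SUB r4<-Add2 // r0:18,r1:Add1,r2:16,r3:2,r4:Add2
cycle 8: stall // r0:18,r1:Add1,r2:16,r3:2,r4:Add2
cycle 9: stall // r0:18,r1:Add1,r2:16,r3:2,r4:Add2
cycle 10: CDB Add1=14; issue SUB r1<-Add1 // r0:18,r1:Add1,r2:16,r3:2,r4:Add2
cycle 11: CDB Add2=-2; issue ADD r4<-Add2 // r0:18,r1:Add1,r2:16,r3:2,r4:Add2
cycle 12: CDB Add3=-7 // r0:18,r1:Add1,r2:16,r3:2,r4:Add2
cycle 13: - // r0:18,r1:Add1,r2:16,r3:2,r4:Add2
cycle 14: CDB Add1=-18 // r0:18,r1:-18,r2:16,r3:2,r4:Add2
cycle 15: - // r0:18,r1:-18,r2:16,r3:2,r4:Add2
cycle 16: - // r0:18,r1:-18,r2:16,r3:2,r4:Add2
cycle 17: CDB Add2=-2 // r0:18,r1:-18,r2:16,r3:2,r4:-2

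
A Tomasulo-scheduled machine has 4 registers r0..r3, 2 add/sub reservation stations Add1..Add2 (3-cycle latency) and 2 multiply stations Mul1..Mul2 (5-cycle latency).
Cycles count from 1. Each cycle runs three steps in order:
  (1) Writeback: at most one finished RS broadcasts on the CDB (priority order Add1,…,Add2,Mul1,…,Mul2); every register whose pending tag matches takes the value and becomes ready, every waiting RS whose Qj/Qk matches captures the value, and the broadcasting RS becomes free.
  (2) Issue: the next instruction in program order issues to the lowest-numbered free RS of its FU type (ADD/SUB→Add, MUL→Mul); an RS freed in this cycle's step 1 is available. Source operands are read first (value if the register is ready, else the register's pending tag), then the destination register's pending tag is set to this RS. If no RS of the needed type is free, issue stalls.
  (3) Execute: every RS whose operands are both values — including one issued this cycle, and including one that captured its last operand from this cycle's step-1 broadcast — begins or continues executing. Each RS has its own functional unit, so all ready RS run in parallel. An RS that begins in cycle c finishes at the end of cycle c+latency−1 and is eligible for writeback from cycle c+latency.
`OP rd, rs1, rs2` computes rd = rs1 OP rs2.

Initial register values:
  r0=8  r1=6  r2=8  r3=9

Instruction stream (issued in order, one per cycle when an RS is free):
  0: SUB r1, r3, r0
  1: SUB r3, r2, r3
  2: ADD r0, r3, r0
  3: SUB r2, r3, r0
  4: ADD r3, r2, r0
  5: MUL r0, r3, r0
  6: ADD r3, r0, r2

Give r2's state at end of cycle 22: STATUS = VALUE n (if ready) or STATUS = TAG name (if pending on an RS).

  c1: issue SUB r1<-Add1  regs: r0:8,r1:Add1,r2:8,r3:9
  c2: issue SUB r3<-Add2  regs: r0:8,r1:Add1,r2:8,r3:Add2
  c3: stall  regs: r0:8,r1:Add1,r2:8,r3:Add2
  c4: CDB Add1=1; issue ADD r0<-Add1  regs: r0:Add1,r1:1,r2:8,r3:Add2
  c5: CDB Add2=-1; issue SUB r2<-Add2  regs: r0:Add1,r1:1,r2:Add2,r3:-1
  c6: stall  regs: r0:Add1,r1:1,r2:Add2,r3:-1
  c7: stall  regs: r0:Add1,r1:1,r2:Add2,r3:-1
  c8: CDB Add1=7; issue ADD r3<-Add1  regs: r0:7,r1:1,r2:Add2,r3:Add1
  c9: issue MUL r0<-Mul1  regs: r0:Mul1,r1:1,r2:Add2,r3:Add1
  c10: stall  regs: r0:Mul1,r1:1,r2:Add2,r3:Add1
  c11: CDB Add2=-8; issue ADD r3<-Add2  regs: r0:Mul1,r1:1,r2:-8,r3:Add2
  c12: -  regs: r0:Mul1,r1:1,r2:-8,r3:Add2
  c13: -  regs: r0:Mul1,r1:1,r2:-8,r3:Add2
  c14: CDB Add1=-1  regs: r0:Mul1,r1:1,r2:-8,r3:Add2
  c15: -  regs: r0:Mul1,r1:1,r2:-8,r3:Add2
  c16: -  regs: r0:Mul1,r1:1,r2:-8,r3:Add2
  c17: -  regs: r0:Mul1,r1:1,r2:-8,r3:Add2
  c18: -  regs: r0:Mul1,r1:1,r2:-8,r3:Add2
  c19: CDB Mul1=-7  regs: r0:-7,r1:1,r2:-8,r3:Add2
  c20: -  regs: r0:-7,r1:1,r2:-8,r3:Add2
  c21: -  regs: r0:-7,r1:1,r2:-8,r3:Add2
  c22: CDB Add2=-15  regs: r0:-7,r1:1,r2:-8,r3:-15

STATUS = VALUE -8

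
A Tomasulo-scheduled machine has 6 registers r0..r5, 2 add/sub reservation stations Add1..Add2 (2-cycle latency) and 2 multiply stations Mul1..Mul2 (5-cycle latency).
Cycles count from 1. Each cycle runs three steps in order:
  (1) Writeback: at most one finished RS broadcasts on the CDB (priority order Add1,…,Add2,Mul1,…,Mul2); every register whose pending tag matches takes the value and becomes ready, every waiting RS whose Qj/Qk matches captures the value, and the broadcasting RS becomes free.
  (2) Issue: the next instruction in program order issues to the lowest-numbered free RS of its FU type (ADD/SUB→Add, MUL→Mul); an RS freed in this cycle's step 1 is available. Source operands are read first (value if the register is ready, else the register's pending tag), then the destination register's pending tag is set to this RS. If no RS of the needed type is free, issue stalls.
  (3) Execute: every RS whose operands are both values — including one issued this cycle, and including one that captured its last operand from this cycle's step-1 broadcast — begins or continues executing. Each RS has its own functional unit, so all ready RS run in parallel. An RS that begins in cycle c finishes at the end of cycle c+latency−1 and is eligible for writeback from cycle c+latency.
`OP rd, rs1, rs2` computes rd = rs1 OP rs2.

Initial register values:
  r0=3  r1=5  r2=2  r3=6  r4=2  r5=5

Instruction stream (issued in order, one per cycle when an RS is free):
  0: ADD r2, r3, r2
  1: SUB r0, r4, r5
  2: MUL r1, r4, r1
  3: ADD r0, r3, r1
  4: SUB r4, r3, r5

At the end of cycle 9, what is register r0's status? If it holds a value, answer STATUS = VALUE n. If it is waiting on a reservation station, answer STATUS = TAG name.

  c1: issue ADD r2<-Add1  regs: r0:3,r1:5,r2:Add1,r3:6,r4:2,r5:5
  c2: issue SUB r0<-Add2  regs: r0:Add2,r1:5,r2:Add1,r3:6,r4:2,r5:5
  c3: CDB Add1=8; issue MUL r1<-Mul1  regs: r0:Add2,r1:Mul1,r2:8,r3:6,r4:2,r5:5
  c4: CDB Add2=-3; issue ADD r0<-Add1  regs: r0:Add1,r1:Mul1,r2:8,r3:6,r4:2,r5:5
  c5: issue SUB r4<-Add2  regs: r0:Add1,r1:Mul1,r2:8,r3:6,r4:Add2,r5:5
  c6: -  regs: r0:Add1,r1:Mul1,r2:8,r3:6,r4:Add2,r5:5
  c7: CDB Add2=1  regs: r0:Add1,r1:Mul1,r2:8,r3:6,r4:1,r5:5
  c8: CDB Mul1=10  regs: r0:Add1,r1:10,r2:8,r3:6,r4:1,r5:5
  c9: -  regs: r0:Add1,r1:10,r2:8,r3:6,r4:1,r5:5

STATUS = TAG Add1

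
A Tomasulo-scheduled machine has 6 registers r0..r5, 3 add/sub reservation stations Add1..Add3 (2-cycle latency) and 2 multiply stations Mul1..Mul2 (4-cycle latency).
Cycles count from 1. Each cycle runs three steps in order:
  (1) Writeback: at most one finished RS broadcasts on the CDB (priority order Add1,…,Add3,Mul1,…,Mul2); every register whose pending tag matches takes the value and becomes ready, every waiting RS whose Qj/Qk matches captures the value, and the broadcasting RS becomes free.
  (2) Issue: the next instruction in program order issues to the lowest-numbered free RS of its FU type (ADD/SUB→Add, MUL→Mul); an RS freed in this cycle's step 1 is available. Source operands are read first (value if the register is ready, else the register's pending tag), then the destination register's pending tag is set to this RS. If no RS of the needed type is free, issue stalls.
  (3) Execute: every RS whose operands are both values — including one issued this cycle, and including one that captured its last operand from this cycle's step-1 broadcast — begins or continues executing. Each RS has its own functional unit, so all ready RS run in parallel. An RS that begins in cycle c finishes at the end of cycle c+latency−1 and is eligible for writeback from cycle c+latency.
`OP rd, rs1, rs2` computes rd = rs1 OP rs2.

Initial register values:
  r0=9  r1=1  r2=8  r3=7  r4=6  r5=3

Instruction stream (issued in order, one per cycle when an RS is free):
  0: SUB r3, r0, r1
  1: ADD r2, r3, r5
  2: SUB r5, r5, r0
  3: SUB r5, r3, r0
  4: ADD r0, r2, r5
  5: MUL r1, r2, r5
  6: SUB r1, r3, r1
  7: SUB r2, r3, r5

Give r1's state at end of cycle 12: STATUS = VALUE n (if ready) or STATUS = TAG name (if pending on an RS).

c1: issue SUB r3<-Add1 | r0:9,r1:1,r2:8,r3:Add1,r4:6,r5:3
c2: issue ADD r2<-Add2 | r0:9,r1:1,r2:Add2,r3:Add1,r4:6,r5:3
c3: CDB Add1=8; issue SUB r5<-Add1 | r0:9,r1:1,r2:Add2,r3:8,r4:6,r5:Add1
c4: issue SUB r5<-Add3 | r0:9,r1:1,r2:Add2,r3:8,r4:6,r5:Add3
c5: CDB Add1=-6; issue ADD r0<-Add1 | r0:Add1,r1:1,r2:Add2,r3:8,r4:6,r5:Add3
c6: CDB Add2=11; issue MUL r1<-Mul1 | r0:Add1,r1:Mul1,r2:11,r3:8,r4:6,r5:Add3
c7: CDB Add3=-1; issue SUB r1<-Add2 | r0:Add1,r1:Add2,r2:11,r3:8,r4:6,r5:-1
c8: issue SUB r2<-Add3 | r0:Add1,r1:Add2,r2:Add3,r3:8,r4:6,r5:-1
c9: CDB Add1=10 | r0:10,r1:Add2,r2:Add3,r3:8,r4:6,r5:-1
c10: CDB Add3=9 | r0:10,r1:Add2,r2:9,r3:8,r4:6,r5:-1
c11: CDB Mul1=-11 | r0:10,r1:Add2,r2:9,r3:8,r4:6,r5:-1
c12: - | r0:10,r1:Add2,r2:9,r3:8,r4:6,r5:-1

STATUS = TAG Add2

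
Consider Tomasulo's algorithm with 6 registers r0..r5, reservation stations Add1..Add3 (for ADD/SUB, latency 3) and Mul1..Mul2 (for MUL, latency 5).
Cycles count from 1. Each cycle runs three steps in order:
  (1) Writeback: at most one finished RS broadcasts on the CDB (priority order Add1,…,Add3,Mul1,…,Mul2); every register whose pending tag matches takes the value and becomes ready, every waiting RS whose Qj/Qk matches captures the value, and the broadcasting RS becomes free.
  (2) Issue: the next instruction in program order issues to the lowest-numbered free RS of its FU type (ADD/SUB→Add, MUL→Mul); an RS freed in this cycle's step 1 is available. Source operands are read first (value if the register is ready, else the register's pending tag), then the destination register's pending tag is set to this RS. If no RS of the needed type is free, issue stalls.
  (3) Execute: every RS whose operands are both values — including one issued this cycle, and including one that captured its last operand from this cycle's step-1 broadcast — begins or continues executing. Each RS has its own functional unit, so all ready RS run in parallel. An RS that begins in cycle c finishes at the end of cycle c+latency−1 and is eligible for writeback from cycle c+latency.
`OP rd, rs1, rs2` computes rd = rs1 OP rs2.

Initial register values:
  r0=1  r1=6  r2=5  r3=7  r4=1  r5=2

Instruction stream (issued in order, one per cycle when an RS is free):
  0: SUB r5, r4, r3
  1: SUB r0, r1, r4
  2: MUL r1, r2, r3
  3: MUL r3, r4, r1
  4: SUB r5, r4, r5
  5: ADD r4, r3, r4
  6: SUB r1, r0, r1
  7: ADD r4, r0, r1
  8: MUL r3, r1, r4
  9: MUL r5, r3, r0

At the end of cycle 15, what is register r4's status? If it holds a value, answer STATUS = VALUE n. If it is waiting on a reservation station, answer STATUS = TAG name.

c1: issue SUB r5<-Add1 | r0:1,r1:6,r2:5,r3:7,r4:1,r5:Add1
c2: issue SUB r0<-Add2 | r0:Add2,r1:6,r2:5,r3:7,r4:1,r5:Add1
c3: issue MUL r1<-Mul1 | r0:Add2,r1:Mul1,r2:5,r3:7,r4:1,r5:Add1
c4: CDB Add1=-6; issue MUL r3<-Mul2 | r0:Add2,r1:Mul1,r2:5,r3:Mul2,r4:1,r5:-6
c5: CDB Add2=5; issue SUB r5<-Add1 | r0:5,r1:Mul1,r2:5,r3:Mul2,r4:1,r5:Add1
c6: issue ADD r4<-Add2 | r0:5,r1:Mul1,r2:5,r3:Mul2,r4:Add2,r5:Add1
c7: issue SUB r1<-Add3 | r0:5,r1:Add3,r2:5,r3:Mul2,r4:Add2,r5:Add1
c8: CDB Add1=7; issue ADD r4<-Add1 | r0:5,r1:Add3,r2:5,r3:Mul2,r4:Add1,r5:7
c9: CDB Mul1=35; issue MUL r3<-Mul1 | r0:5,r1:Add3,r2:5,r3:Mul1,r4:Add1,r5:7
c10: stall | r0:5,r1:Add3,r2:5,r3:Mul1,r4:Add1,r5:7
c11: stall | r0:5,r1:Add3,r2:5,r3:Mul1,r4:Add1,r5:7
c12: CDB Add3=-30; stall | r0:5,r1:-30,r2:5,r3:Mul1,r4:Add1,r5:7
c13: stall | r0:5,r1:-30,r2:5,r3:Mul1,r4:Add1,r5:7
c14: CDB Mul2=35; issue MUL r5<-Mul2 | r0:5,r1:-30,r2:5,r3:Mul1,r4:Add1,r5:Mul2
c15: CDB Add1=-25 | r0:5,r1:-30,r2:5,r3:Mul1,r4:-25,r5:Mul2

STATUS = VALUE -25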